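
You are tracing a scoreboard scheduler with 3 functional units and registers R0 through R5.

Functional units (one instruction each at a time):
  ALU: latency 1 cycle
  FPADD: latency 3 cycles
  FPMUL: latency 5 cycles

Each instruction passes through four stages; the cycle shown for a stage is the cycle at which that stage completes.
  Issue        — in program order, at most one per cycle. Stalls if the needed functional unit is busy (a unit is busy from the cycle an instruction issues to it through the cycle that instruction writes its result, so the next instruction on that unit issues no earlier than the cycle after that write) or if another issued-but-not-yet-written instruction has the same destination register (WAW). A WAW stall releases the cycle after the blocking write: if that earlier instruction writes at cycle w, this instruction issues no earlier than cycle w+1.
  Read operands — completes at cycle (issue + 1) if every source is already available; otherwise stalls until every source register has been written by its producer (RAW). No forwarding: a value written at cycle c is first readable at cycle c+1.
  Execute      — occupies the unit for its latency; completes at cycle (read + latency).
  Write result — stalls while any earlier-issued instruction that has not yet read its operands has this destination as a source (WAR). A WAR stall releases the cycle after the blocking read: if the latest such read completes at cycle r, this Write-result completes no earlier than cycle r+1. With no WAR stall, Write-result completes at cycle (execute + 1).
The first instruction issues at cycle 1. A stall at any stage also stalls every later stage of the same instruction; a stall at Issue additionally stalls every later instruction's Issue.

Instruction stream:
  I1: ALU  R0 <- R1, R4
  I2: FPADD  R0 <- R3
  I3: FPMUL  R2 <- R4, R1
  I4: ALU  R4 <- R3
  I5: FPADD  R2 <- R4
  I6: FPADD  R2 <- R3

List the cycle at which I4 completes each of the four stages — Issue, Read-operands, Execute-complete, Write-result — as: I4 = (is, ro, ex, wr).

I1  is:1  ro:2  ex:3  wr:4
I2  is:5  ro:6  ex:9  wr:10  — WAW R0: wait I1 write@4
I3  is:6  ro:7  ex:12  wr:13
I4  is:7  ro:8  ex:9  wr:10
I5  is:14  ro:15  ex:18  wr:19  — WAW R2: wait I3 write@13
I6  is:20  ro:21  ex:24  wr:25  — struct: FPADD busy until I5 writes@19

I4 = (7, 8, 9, 10)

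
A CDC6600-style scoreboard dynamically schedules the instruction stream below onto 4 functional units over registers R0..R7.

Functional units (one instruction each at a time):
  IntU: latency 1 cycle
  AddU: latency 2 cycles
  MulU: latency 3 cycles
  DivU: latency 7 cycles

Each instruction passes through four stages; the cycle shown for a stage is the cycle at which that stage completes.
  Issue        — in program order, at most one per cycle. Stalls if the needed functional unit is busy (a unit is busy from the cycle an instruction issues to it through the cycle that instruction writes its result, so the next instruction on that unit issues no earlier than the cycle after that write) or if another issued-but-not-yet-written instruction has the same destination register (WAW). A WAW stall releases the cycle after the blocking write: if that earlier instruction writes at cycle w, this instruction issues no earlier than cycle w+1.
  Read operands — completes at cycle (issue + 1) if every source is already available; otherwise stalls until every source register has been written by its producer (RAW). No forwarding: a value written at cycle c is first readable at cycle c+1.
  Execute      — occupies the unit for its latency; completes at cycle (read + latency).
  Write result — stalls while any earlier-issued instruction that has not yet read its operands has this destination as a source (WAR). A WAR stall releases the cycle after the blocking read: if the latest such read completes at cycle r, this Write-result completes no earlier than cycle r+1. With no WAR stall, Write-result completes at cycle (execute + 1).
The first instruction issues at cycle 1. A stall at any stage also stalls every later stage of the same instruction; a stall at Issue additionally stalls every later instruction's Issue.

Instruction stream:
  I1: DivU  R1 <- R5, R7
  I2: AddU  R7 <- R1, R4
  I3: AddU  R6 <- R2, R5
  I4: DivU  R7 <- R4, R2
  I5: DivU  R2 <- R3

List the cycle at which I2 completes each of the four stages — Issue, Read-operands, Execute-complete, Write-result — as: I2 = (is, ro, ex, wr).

c1: issue I1 (DivU)
c2: I1 read-ops | issue I2 (AddU)
c9: I1 finished on DivU
c10: I1→R1
c11: I2 read-ops
c13: I2 finished on AddU
c14: I2→R7
c15: issue I3 (AddU)
c16: I3 read-ops | issue I4 (DivU)
c17: I4 read-ops
c18: I3 finished on AddU
c19: I3→R6
c24: I4 finished on DivU
c25: I4→R7
c26: issue I5 (DivU)
c27: I5 read-ops
c34: I5 finished on DivU
c35: I5→R2

I2 = (2, 11, 13, 14)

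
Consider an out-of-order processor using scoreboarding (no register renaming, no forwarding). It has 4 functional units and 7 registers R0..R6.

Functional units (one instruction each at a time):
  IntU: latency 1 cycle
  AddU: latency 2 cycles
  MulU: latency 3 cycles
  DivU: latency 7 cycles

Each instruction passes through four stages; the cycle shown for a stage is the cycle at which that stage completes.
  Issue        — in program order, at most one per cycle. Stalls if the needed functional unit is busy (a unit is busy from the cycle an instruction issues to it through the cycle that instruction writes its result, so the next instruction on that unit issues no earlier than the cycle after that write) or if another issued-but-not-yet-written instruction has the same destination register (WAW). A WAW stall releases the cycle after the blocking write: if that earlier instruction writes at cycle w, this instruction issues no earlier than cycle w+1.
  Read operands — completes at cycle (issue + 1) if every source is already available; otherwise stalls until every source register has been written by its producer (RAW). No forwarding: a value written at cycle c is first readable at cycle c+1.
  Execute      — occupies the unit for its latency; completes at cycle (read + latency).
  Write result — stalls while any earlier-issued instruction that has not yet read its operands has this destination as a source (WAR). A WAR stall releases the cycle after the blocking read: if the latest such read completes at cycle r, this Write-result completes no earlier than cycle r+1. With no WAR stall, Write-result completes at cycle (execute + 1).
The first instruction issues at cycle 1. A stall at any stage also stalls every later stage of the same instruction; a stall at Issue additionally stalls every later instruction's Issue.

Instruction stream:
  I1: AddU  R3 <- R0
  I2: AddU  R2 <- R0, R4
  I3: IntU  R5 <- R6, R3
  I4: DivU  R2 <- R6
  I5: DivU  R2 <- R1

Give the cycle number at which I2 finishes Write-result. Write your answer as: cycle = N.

cycle 1: issue I1 (AddU)
cycle 2: I1 read-ops
cycle 4: I1 finished on AddU
cycle 5: I1→R3
cycle 6: issue I2 (AddU)
cycle 7: I2 read-ops | issue I3 (IntU)
cycle 8: I3 read-ops
cycle 9: I2 finished on AddU | I3 finished on IntU
cycle 10: I2→R2 | I3→R5
cycle 11: issue I4 (DivU)
cycle 12: I4 read-ops
cycle 19: I4 finished on DivU
cycle 20: I4→R2
cycle 21: issue I5 (DivU)
cycle 22: I5 read-ops
cycle 29: I5 finished on DivU
cycle 30: I5→R2

cycle = 10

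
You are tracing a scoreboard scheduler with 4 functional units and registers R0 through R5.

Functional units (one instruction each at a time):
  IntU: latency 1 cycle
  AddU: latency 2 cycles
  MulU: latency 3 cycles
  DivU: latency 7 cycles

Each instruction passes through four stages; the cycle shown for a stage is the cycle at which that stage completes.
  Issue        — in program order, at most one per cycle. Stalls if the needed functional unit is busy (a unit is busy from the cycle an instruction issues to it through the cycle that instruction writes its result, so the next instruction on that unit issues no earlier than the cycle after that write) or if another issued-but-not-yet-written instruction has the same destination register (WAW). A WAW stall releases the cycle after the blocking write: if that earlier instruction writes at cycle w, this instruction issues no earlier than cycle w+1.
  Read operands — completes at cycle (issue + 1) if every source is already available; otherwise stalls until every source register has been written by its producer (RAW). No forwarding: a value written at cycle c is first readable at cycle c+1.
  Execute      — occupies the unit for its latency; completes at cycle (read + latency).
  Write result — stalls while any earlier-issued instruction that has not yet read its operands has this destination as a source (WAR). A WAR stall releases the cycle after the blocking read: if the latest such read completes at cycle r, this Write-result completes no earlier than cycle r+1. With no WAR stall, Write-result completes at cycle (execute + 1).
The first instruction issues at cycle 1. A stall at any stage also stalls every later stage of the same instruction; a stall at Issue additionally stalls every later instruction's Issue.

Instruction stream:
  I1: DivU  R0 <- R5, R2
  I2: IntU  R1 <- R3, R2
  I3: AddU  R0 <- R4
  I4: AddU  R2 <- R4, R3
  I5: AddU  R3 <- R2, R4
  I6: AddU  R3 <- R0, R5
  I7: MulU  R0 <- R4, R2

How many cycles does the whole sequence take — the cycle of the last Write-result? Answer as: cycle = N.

I1: IS=1 RO=2 EX=9 WR=10
I2: IS=2 RO=3 EX=4 WR=5
I3: IS=11 RO=12 EX=14 WR=15  [WAW R0: wait I1 write@10]
I4: IS=16 RO=17 EX=19 WR=20  [struct: AddU busy until I3 writes@15]
I5: IS=21 RO=22 EX=24 WR=25  [struct: AddU busy until I4 writes@20]
I6: IS=26 RO=27 EX=29 WR=30  [struct: AddU busy until I5 writes@25]
I7: IS=27 RO=28 EX=31 WR=32

cycle = 32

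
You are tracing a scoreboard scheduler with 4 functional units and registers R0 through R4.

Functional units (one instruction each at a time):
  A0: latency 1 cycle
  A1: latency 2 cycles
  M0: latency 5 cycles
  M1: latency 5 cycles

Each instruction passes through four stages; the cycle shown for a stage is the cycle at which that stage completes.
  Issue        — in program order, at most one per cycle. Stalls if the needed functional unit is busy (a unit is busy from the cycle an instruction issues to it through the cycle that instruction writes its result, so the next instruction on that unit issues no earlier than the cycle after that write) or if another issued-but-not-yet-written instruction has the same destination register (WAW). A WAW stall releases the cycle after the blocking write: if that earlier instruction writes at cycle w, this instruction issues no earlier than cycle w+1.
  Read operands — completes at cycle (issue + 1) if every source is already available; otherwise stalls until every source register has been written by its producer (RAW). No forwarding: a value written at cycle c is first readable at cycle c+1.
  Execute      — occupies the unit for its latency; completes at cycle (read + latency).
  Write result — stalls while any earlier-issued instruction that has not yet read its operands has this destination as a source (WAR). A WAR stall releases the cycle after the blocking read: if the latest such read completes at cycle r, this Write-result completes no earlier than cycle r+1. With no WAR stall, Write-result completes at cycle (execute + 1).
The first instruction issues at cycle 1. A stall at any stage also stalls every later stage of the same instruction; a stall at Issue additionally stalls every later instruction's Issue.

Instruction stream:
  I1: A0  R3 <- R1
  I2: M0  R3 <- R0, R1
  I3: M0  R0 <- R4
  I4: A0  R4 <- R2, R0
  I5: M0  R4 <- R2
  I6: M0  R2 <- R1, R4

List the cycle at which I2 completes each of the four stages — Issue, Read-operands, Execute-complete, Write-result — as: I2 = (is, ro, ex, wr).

  I1 | 1 | 2 | 3 | 4
  I2 | 5 | 6 | 11 | 12   WAW R3: wait I1 write@4
  I3 | 13 | 14 | 19 | 20   struct: M0 busy until I2 writes@12
  I4 | 14 | 21 | 22 | 23   RAW R0: wait I3 write@20
  I5 | 24 | 25 | 30 | 31   WAW R4: wait I4 write@23
  I6 | 32 | 33 | 38 | 39   struct: M0 busy until I5 writes@31

I2 = (5, 6, 11, 12)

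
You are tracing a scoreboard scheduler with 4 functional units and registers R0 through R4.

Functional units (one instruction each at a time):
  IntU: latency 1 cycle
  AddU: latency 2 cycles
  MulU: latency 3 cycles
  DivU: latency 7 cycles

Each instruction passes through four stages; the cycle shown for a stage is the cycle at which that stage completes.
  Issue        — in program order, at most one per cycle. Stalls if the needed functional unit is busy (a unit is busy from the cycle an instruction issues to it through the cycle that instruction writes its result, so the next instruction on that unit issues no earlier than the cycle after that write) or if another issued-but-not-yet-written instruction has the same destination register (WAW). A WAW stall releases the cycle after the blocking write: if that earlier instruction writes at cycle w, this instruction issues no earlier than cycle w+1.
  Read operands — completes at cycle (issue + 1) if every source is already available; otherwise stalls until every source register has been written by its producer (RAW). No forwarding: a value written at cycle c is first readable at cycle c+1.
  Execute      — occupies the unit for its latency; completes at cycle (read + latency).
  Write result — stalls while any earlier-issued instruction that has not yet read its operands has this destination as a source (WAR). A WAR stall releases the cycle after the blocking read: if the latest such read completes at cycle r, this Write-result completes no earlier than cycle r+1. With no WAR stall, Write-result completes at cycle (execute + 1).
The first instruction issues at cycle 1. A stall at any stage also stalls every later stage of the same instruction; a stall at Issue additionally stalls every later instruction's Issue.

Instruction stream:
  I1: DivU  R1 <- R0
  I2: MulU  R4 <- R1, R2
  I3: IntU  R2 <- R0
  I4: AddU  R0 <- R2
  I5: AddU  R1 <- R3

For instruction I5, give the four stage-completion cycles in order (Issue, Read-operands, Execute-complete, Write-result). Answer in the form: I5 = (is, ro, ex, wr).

I5 = (17, 18, 20, 21)

I1: IS=1 RO=2 EX=9 WR=10
I2: IS=2 RO=11 EX=14 WR=15  [RAW R1: wait I1 write@10]
I3: IS=3 RO=4 EX=5 WR=12  [WAR R2: wait I2 read@11]
I4: IS=4 RO=13 EX=15 WR=16  [RAW R2: wait I3 write@12]
I5: IS=17 RO=18 EX=20 WR=21  [struct: AddU busy until I4 writes@16]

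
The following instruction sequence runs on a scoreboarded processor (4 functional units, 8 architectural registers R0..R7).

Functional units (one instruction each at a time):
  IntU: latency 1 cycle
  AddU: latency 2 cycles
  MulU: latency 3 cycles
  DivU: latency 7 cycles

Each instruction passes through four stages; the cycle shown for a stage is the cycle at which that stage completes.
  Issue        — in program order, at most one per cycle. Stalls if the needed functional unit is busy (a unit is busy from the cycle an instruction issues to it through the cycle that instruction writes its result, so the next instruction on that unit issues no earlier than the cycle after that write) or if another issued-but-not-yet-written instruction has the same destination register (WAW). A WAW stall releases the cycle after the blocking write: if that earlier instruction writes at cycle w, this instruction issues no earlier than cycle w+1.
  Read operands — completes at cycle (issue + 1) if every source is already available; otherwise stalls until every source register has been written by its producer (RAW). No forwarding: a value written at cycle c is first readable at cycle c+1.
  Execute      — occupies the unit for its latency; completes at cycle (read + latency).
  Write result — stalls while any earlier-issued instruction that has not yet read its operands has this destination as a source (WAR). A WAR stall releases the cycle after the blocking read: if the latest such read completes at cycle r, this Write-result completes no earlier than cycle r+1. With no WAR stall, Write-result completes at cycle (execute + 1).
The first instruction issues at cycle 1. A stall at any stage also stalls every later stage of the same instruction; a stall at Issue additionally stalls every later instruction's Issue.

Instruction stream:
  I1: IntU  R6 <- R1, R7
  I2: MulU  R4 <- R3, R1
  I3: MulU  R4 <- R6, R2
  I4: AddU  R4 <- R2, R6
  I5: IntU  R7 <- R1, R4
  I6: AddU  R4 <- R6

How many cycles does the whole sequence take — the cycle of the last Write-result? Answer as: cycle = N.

t=1  I1 issues→IntU
t=2  I1 reads · I2 issues→MulU
t=3  I1 exec-done · I2 reads
t=4  I1 writes R6
t=6  I2 exec-done
t=7  I2 writes R4
t=8  I3 issues→MulU
t=9  I3 reads
t=12  I3 exec-done
t=13  I3 writes R4
t=14  I4 issues→AddU
t=15  I4 reads · I5 issues→IntU
t=17  I4 exec-done
t=18  I4 writes R4
t=19  I5 reads · I6 issues→AddU
t=20  I5 exec-done · I6 reads
t=21  I5 writes R7
t=22  I6 exec-done
t=23  I6 writes R4

cycle = 23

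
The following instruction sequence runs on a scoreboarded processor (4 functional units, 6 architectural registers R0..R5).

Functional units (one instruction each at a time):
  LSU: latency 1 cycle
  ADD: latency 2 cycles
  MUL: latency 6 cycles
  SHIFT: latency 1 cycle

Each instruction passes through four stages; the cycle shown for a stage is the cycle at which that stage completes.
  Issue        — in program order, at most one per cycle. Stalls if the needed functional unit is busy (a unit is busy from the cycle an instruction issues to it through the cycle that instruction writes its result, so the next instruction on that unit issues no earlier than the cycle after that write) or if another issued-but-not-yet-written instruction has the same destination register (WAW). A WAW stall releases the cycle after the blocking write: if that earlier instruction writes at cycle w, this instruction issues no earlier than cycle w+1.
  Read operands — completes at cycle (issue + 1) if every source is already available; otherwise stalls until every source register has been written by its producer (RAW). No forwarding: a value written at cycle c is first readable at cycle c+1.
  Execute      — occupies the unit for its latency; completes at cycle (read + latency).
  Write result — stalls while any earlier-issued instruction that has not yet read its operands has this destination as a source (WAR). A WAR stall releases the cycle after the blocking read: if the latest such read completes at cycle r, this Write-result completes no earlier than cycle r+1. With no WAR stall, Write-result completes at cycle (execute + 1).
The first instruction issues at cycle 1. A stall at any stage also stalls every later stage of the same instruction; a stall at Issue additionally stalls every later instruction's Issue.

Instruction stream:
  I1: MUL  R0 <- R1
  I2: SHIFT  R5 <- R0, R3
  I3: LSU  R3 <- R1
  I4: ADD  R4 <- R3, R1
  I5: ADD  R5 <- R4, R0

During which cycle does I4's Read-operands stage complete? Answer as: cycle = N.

[I1] 1/2/8/9
[I2] 2/10/11/12  (RAW R0: wait I1 write@9)
[I3] 3/4/5/11  (WAR R3: wait I2 read@10)
[I4] 4/12/14/15  (RAW R3: wait I3 write@11)
[I5] 16/17/19/20  (struct: ADD busy until I4 writes@15)

cycle = 12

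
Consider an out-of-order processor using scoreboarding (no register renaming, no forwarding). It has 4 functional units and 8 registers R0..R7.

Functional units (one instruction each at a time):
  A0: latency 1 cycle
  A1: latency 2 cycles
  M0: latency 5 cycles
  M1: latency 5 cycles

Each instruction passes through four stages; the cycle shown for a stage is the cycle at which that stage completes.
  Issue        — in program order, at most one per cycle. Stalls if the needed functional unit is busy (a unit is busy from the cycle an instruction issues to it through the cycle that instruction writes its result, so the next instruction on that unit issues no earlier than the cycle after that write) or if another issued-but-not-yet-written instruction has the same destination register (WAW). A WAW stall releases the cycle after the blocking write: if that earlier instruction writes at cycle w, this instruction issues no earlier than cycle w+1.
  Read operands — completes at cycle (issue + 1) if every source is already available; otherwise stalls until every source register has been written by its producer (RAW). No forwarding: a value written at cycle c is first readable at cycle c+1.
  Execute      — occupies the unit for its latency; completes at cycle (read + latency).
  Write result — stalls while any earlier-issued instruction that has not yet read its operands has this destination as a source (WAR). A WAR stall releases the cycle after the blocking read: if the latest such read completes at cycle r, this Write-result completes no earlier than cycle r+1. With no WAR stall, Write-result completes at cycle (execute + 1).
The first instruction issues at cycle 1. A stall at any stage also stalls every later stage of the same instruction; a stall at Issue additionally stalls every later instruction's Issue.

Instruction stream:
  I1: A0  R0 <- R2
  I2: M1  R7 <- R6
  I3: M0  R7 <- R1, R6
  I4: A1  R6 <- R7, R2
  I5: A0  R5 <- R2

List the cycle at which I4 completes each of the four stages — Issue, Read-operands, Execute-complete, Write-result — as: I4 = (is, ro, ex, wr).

t=1  I1 issues→A0
t=2  I1 reads · I2 issues→M1
t=3  I1 exec-done · I2 reads
t=4  I1 writes R0
t=8  I2 exec-done
t=9  I2 writes R7
t=10  I3 issues→M0
t=11  I3 reads · I4 issues→A1
t=12  I5 issues→A0
t=13  I5 reads
t=14  I5 exec-done
t=15  I5 writes R5
t=16  I3 exec-done
t=17  I3 writes R7
t=18  I4 reads
t=20  I4 exec-done
t=21  I4 writes R6

I4 = (11, 18, 20, 21)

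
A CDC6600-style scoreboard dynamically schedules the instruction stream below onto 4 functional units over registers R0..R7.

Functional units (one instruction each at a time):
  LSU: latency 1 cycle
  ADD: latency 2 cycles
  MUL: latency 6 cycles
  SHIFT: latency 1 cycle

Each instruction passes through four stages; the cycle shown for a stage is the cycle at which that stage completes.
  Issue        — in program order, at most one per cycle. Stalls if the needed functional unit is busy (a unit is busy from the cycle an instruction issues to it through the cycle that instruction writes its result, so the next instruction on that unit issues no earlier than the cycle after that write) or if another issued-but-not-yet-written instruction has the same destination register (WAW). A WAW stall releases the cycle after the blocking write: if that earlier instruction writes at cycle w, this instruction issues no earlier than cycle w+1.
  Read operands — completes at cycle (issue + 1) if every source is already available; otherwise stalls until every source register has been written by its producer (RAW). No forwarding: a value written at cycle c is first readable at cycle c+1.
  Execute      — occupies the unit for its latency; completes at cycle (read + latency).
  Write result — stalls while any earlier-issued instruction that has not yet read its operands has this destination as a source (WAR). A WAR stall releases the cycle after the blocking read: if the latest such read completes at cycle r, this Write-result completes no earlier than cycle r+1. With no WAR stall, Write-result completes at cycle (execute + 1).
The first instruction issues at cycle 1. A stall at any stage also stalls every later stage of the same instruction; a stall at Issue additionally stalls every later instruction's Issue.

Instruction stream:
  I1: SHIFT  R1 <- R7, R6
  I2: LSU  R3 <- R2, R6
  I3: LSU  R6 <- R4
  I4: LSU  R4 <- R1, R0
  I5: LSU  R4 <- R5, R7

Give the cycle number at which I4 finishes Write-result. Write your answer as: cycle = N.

cycle = 13

c1: I1 issues→SHIFT
c2: I1 reads; I2 issues→LSU
c3: I1 exec-done; I2 reads
c4: I1 writes R1; I2 exec-done
c5: I2 writes R3
c6: I3 issues→LSU
c7: I3 reads
c8: I3 exec-done
c9: I3 writes R6
c10: I4 issues→LSU
c11: I4 reads
c12: I4 exec-done
c13: I4 writes R4
c14: I5 issues→LSU
c15: I5 reads
c16: I5 exec-done
c17: I5 writes R4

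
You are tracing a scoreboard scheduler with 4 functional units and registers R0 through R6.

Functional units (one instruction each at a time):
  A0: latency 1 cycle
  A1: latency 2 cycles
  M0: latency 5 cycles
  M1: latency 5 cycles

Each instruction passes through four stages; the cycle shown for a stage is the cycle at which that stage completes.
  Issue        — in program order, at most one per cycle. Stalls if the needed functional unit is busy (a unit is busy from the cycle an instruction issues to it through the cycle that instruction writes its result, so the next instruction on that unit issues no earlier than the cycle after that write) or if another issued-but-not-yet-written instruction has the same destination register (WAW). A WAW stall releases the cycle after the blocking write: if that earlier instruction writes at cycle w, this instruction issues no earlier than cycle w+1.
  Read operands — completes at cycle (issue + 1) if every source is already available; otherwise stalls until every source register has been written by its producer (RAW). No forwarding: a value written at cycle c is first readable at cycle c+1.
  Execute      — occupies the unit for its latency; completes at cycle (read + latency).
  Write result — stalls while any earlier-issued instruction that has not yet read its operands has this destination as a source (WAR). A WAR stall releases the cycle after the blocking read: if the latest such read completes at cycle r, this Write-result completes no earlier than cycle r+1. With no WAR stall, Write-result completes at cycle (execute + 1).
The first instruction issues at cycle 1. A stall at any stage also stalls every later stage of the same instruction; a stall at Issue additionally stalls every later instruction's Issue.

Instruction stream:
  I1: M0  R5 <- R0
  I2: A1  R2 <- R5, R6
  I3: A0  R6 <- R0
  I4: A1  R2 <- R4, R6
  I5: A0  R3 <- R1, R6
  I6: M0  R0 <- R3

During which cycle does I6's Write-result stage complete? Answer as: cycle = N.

[I1] 1/2/7/8
[I2] 2/9/11/12  (RAW R5: wait I1 write@8)
[I3] 3/4/5/10  (WAR R6: wait I2 read@9)
[I4] 13/14/16/17  (struct: A1 busy until I2 writes@12)
[I5] 14/15/16/17
[I6] 15/18/23/24  (RAW R3: wait I5 write@17)

cycle = 24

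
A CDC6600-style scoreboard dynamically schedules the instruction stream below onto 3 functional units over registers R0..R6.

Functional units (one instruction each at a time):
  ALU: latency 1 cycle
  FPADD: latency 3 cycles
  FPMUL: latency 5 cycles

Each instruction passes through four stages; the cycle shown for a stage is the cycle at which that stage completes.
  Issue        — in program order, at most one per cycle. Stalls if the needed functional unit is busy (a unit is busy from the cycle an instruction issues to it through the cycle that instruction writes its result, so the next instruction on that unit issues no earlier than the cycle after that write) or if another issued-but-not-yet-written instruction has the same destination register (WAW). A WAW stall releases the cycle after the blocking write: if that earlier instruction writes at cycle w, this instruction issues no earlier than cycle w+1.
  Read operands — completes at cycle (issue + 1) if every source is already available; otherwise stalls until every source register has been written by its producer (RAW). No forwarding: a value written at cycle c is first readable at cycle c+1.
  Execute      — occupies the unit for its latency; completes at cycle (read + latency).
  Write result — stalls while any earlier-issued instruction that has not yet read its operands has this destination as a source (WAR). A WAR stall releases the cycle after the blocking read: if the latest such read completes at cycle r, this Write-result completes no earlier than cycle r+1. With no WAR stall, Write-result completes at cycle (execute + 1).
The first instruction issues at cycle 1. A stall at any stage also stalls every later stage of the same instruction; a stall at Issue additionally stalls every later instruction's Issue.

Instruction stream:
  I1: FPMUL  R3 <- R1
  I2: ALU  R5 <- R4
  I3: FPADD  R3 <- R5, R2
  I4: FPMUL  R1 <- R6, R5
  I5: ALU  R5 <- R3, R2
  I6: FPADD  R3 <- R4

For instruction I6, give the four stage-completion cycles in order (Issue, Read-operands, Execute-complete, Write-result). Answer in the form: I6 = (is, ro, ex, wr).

I6 = (15, 16, 19, 20)

  I1 | 1 | 2 | 7 | 8
  I2 | 2 | 3 | 4 | 5
  I3 | 9 | 10 | 13 | 14   WAW R3: wait I1 write@8
  I4 | 10 | 11 | 16 | 17
  I5 | 11 | 15 | 16 | 17   RAW R3: wait I3 write@14
  I6 | 15 | 16 | 19 | 20   struct: FPADD busy until I3 writes@14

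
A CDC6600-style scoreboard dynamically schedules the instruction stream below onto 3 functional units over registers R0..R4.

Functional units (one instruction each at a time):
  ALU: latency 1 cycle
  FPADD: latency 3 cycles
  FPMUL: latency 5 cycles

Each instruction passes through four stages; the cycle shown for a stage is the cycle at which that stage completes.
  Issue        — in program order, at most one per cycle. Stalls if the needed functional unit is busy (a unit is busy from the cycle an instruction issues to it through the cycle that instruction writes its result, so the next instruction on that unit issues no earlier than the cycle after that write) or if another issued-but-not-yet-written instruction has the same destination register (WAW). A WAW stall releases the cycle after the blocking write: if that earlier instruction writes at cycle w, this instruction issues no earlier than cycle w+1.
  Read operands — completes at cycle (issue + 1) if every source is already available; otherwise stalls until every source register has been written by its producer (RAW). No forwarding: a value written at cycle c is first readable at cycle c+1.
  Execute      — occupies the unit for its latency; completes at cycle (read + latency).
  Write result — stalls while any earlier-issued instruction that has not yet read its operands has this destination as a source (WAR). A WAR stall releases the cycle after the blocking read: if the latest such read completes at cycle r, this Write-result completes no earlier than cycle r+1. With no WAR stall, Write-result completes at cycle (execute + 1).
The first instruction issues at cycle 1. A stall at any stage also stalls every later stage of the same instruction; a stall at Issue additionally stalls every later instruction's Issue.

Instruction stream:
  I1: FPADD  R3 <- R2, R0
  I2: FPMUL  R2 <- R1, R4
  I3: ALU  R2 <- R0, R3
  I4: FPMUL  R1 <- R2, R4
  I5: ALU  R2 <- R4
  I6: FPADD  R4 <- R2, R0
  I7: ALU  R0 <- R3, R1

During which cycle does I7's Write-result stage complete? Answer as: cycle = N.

cycle = 23

c1: I1→FPADD
c2: I1 RO; I2→FPMUL
c3: I2 RO
c5: I1 EX
c6: I1 WR R3
c8: I2 EX
c9: I2 WR R2
c10: I3→ALU
c11: I3 RO; I4→FPMUL
c12: I3 EX
c13: I3 WR R2
c14: I4 RO; I5→ALU
c15: I5 RO; I6→FPADD
c16: I5 EX
c17: I5 WR R2
c18: I6 RO; I7→ALU
c19: I4 EX
c20: I4 WR R1
c21: I6 EX; I7 RO
c22: I6 WR R4; I7 EX
c23: I7 WR R0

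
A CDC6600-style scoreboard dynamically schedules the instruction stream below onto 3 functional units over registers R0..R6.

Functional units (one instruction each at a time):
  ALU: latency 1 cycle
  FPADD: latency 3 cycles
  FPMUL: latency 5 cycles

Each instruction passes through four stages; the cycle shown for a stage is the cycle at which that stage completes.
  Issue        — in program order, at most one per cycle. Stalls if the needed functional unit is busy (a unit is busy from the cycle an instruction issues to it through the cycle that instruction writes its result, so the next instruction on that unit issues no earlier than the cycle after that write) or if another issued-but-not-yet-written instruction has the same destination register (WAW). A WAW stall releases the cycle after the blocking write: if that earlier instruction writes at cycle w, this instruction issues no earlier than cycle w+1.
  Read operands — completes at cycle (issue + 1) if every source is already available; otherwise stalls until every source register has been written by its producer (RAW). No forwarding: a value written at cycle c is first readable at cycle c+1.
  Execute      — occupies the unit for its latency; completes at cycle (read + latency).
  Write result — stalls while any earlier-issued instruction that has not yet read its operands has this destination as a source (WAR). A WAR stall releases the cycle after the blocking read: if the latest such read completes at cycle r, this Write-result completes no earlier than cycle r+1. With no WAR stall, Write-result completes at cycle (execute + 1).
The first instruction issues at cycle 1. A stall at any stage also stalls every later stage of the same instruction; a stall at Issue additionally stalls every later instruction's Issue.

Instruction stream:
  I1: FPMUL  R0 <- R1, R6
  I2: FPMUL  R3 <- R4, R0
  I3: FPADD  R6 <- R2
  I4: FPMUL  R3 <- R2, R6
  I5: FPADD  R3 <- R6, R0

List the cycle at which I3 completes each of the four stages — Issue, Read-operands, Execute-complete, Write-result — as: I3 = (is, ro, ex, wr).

I3 = (10, 11, 14, 15)

[1] issue I1 (FPMUL)
[2] I1 read-ops
[7] I1 finished on FPMUL
[8] I1→R0
[9] issue I2 (FPMUL)
[10] I2 read-ops, issue I3 (FPADD)
[11] I3 read-ops
[14] I3 finished on FPADD
[15] I2 finished on FPMUL, I3→R6
[16] I2→R3
[17] issue I4 (FPMUL)
[18] I4 read-ops
[23] I4 finished on FPMUL
[24] I4→R3
[25] issue I5 (FPADD)
[26] I5 read-ops
[29] I5 finished on FPADD
[30] I5→R3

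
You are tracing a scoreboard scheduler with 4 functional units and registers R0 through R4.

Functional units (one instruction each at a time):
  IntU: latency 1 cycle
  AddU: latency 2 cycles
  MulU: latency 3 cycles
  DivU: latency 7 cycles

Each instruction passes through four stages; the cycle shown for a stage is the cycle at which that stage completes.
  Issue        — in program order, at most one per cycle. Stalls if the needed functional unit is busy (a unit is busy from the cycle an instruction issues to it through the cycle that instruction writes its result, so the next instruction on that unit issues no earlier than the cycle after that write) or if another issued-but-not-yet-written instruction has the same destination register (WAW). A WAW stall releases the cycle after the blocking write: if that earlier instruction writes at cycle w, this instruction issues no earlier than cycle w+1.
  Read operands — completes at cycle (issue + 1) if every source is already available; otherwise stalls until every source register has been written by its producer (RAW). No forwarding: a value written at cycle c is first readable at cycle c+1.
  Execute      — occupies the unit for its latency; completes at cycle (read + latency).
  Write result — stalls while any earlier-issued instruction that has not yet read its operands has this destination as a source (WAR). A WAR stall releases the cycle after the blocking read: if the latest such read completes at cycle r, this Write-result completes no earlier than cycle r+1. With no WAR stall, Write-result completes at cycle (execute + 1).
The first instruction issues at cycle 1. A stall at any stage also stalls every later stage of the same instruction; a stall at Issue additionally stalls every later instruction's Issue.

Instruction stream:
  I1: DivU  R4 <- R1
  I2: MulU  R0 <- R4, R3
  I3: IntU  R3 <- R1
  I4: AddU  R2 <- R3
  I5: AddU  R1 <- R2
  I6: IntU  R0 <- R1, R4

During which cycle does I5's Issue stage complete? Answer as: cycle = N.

I1: IS=1 RO=2 EX=9 WR=10
I2: IS=2 RO=11 EX=14 WR=15  [RAW R4: wait I1 write@10]
I3: IS=3 RO=4 EX=5 WR=12  [WAR R3: wait I2 read@11]
I4: IS=4 RO=13 EX=15 WR=16  [RAW R3: wait I3 write@12]
I5: IS=17 RO=18 EX=20 WR=21  [struct: AddU busy until I4 writes@16]
I6: IS=18 RO=22 EX=23 WR=24  [RAW R1: wait I5 write@21]

cycle = 17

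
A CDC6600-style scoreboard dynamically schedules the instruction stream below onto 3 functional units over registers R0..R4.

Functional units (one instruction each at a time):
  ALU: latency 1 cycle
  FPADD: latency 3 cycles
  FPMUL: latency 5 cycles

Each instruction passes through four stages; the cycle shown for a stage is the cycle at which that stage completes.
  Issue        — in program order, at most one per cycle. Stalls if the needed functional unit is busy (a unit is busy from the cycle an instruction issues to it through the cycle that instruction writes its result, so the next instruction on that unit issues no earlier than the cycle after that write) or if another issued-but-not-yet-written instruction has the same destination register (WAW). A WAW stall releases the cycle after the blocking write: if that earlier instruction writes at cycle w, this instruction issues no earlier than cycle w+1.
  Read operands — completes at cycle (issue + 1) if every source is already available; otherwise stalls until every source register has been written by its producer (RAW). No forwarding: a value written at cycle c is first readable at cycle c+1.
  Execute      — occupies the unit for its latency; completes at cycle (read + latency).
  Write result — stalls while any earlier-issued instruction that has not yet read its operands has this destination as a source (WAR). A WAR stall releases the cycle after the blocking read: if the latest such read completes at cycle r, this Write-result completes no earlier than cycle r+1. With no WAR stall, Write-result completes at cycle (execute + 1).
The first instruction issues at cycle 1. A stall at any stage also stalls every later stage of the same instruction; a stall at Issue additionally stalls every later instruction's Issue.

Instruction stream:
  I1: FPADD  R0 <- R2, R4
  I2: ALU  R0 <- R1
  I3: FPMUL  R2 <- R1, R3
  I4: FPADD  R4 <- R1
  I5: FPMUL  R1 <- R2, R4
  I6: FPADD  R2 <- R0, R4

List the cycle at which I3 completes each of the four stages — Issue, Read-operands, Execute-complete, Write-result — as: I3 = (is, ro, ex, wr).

[I1] 1/2/5/6
[I2] 7/8/9/10  (WAW R0: wait I1 write@6)
[I3] 8/9/14/15
[I4] 9/10/13/14
[I5] 16/17/22/23  (struct: FPMUL busy until I3 writes@15)
[I6] 17/18/21/22

I3 = (8, 9, 14, 15)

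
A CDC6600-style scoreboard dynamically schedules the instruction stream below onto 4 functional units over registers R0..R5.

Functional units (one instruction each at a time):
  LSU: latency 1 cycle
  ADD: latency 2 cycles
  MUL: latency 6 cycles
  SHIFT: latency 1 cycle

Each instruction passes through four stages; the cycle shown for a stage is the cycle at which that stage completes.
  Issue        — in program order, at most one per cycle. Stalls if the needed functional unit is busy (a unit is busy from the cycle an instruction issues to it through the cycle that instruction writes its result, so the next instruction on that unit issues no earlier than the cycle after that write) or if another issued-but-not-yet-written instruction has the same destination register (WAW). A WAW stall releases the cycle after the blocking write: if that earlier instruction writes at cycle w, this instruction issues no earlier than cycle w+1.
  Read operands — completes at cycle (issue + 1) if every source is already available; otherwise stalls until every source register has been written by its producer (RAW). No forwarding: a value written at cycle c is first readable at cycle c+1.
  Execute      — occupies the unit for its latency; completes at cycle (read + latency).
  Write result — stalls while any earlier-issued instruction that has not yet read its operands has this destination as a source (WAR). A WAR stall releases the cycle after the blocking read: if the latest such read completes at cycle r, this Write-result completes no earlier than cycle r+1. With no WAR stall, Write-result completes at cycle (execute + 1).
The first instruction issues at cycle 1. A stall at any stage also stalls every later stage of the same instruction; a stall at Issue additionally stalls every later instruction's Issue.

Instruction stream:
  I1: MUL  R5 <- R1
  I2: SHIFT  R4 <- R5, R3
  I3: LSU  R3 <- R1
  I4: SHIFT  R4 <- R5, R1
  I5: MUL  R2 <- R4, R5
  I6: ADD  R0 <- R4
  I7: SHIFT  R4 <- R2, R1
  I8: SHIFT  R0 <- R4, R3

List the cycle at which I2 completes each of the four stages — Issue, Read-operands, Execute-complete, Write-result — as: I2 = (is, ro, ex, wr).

  I1 | 1 | 2 | 8 | 9
  I2 | 2 | 10 | 11 | 12   RAW R5: wait I1 write@9
  I3 | 3 | 4 | 5 | 11   WAR R3: wait I2 read@10
  I4 | 13 | 14 | 15 | 16   struct: SHIFT busy until I2 writes@12
  I5 | 14 | 17 | 23 | 24   RAW R4: wait I4 write@16
  I6 | 15 | 17 | 19 | 20   RAW R4: wait I4 write@16
  I7 | 17 | 25 | 26 | 27   struct: SHIFT busy until I4 writes@16 · RAW R2: wait I5 write@24
  I8 | 28 | 29 | 30 | 31   struct: SHIFT busy until I7 writes@27

I2 = (2, 10, 11, 12)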